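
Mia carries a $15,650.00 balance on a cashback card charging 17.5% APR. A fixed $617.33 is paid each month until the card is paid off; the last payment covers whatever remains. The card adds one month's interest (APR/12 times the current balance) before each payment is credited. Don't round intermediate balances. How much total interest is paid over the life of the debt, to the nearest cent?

$4,031.20

Monthly rate r = 17.5%/12 = 1.45833% = 0.0145833.
Payoff takes n = ⌈−ln(1 − rB₀/P)/ln(1+r)⌉ = ⌈31.880⌉ = 32 payments; the last is $543.97.
Total paid = 31·$617.33 + $543.97 = $19,681.20.
Total interest = total paid − principal = $19,681.20 − $15,650.00 = $4,031.20.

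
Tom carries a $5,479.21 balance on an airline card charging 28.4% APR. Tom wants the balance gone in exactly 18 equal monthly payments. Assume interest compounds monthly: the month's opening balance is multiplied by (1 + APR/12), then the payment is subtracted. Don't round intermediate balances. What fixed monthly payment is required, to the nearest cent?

$377.36

Monthly rate r = 28.4%/12 = 2.36667% = 0.0236667.
Level-payment amortization: P = B₀·r / (1 − (1+r)^(−n)) = 5479.21·0.0236667 / (1 − 1.02367^(−18)).
Denominator 1 − (1+r)^(−18) = 0.343634283.
P = 129.675 / 0.343634283 ≈ 377.36.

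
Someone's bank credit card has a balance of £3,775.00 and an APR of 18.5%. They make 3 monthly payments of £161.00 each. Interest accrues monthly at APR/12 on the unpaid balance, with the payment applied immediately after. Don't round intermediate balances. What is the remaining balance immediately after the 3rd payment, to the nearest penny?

£3,461.81

Monthly rate r = 18.5%/12 = 1.54167% = 0.0154167.
Each month: B ← B·(1+r) − £161.00.
Month 1: interest £58.20; balance after payment £3,672.20.
Month 2: interest £56.61; balance after payment £3,567.81.
Month 3: interest £55.00; balance after payment £3,461.81.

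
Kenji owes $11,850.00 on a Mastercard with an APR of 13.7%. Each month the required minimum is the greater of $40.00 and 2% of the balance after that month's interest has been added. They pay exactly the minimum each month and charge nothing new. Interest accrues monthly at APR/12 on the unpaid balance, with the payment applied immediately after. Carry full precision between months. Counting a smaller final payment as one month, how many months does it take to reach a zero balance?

Monthly rate r = 13.7%/12 = 1.14167% = 0.0114167.
While 2% of the post-interest balance exceeds $40.00, each month B ← (B·(1+r))·(1 − 0.02), i.e. B shrinks by the factor (1+r)·0.98 = 0.99119.
This holds for months 1–203. Entering month 204 the balance is $1,965.27; 2% of the post-interest balance is now below $40.00, so the flat $40.00 minimum applies from here.
From month 204 a fixed $40.00 at rate r clears $1,965.27 in 73 more payments. Total: 203 + 73 = 276 months.

276 months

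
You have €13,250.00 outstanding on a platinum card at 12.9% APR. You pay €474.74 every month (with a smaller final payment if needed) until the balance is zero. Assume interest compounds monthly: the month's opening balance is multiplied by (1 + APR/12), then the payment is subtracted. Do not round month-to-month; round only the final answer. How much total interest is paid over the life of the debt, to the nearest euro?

Monthly rate r = 12.9%/12 = 1.075% = 0.01075.
Payoff takes n = ⌈−ln(1 − rB₀/P)/ln(1+r)⌉ = ⌈33.361⌉ = 34 payments; the last is €172.18.
Total paid = 33·€474.74 + €172.18 = €15,838.60.
Total interest = total paid − principal = €15,838.60 − €13,250.00 = €2,588.60.

€2,589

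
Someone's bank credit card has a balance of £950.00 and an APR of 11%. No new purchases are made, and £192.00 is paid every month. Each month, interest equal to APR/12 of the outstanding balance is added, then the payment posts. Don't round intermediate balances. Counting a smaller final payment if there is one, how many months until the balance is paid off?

6 payments

Monthly rate r = 11%/12 = 0.916667% = 0.00916667.
Recurrence: B ← B·(1+r) − £192.00.
Month 1: interest £8.71; balance after payment £766.71.
Month 2: interest £7.03; balance after payment £581.74.
Month 3: interest £5.33; balance after payment £395.07.
Month 4: interest £3.62; balance after payment £206.69.
Month 5: interest £1.89; balance after payment £16.59.
Month 6: interest £0.15; balance after payment £0.00.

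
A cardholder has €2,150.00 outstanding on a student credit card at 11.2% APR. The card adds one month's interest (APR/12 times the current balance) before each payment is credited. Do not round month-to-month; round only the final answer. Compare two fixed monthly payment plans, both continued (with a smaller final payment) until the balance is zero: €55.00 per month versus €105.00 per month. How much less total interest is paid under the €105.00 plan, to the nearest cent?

Monthly rate r = 11.2%/12 = 0.933333% = 0.00933333.
At €55.00/mo: n = ⌈−ln(1 − rB₀/P)/ln(1+r)⌉ = 49 payments (last €47.21); total interest = total paid − €2,150.00 = €537.21.
At €105.00/mo: 23 payments (last €87.24); total interest €247.24.
Interest saved = €537.21 − €247.24 = €289.97.

€289.97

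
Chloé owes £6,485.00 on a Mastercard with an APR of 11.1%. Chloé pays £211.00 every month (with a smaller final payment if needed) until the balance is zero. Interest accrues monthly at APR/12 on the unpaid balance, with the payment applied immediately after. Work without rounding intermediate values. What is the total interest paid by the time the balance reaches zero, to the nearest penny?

£1,180.37

Monthly rate r = 11.1%/12 = 0.925% = 0.00925.
Payoff takes n = ⌈−ln(1 − rB₀/P)/ln(1+r)⌉ = ⌈36.328⌉ = 37 payments; the last is £69.37.
Total paid = 36·£211.00 + £69.37 = £7,665.37.
Total interest = total paid − principal = £7,665.37 − £6,485.00 = £1,180.37.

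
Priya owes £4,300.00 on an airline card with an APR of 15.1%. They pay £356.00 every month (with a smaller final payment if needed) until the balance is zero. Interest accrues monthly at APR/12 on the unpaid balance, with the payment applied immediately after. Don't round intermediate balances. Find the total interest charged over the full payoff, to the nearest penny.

£393.81

Monthly rate r = 15.1%/12 = 1.25833% = 0.0125833.
Payoff takes n = ⌈−ln(1 − rB₀/P)/ln(1+r)⌉ = ⌈13.184⌉ = 14 payments; the last is £65.81.
Total paid = 13·£356.00 + £65.81 = £4,693.81.
Total interest = total paid − principal = £4,693.81 − £4,300.00 = £393.81.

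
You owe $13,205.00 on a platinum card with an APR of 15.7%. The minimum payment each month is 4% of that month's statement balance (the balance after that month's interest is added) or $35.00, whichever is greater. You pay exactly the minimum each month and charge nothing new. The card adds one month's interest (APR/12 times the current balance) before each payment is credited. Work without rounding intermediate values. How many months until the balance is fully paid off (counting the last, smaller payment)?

Monthly rate r = 15.7%/12 = 1.30833% = 0.0130833.
While 4% of the post-interest balance exceeds $35.00, each month B ← (B·(1+r))·(1 − 0.04), i.e. B shrinks by the factor (1+r)·0.96 = 0.97256.
This holds for months 1–99. Entering month 100 the balance is $840.35; 4% of the post-interest balance is now below $35.00, so the flat $35.00 minimum applies from here.
From month 100 a fixed $35.00 at rate r clears $840.35 in 30 more payments. Total: 99 + 30 = 129 months.

129 months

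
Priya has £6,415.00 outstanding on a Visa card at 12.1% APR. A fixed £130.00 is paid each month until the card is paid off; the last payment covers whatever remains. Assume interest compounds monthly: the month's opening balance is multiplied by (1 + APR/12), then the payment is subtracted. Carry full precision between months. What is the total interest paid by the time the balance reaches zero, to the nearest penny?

£2,503.85

Monthly rate r = 12.1%/12 = 1.00833% = 0.0100833.
Payoff takes n = ⌈−ln(1 − rB₀/P)/ln(1+r)⌉ = ⌈68.605⌉ = 69 payments; the last is £78.85.
Total paid = 68·£130.00 + £78.85 = £8,918.85.
Total interest = total paid − principal = £8,918.85 − £6,415.00 = £2,503.85.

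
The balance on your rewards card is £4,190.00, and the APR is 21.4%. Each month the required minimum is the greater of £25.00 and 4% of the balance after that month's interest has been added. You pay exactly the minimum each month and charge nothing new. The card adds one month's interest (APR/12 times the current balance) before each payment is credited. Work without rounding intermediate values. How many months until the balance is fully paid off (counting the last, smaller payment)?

Monthly rate r = 21.4%/12 = 1.78333% = 0.0178333.
While 4% of the post-interest balance exceeds £25.00, each month B ← (B·(1+r))·(1 − 0.04), i.e. B shrinks by the factor (1+r)·0.96 = 0.97712.
This holds for months 1–83. Entering month 84 the balance is £613.61; 4% of the post-interest balance is now below £25.00, so the flat £25.00 minimum applies from here.
From month 84 a fixed £25.00 at rate r clears £613.61 in 33 more payments. Total: 83 + 33 = 116 months.

116 months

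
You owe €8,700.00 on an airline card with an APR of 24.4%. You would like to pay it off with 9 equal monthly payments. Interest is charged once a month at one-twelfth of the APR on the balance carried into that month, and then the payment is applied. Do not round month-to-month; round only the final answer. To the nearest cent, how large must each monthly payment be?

Monthly rate r = 24.4%/12 = 2.03333% = 0.0203333.
Level-payment amortization: P = B₀·r / (1 − (1+r)^(−n)) = 8700.00·0.0203333 / (1 − 1.02033^(−9)).
Denominator 1 − (1+r)^(−9) = 0.165701763.
P = 176.9 / 0.165701763 ≈ 1067.58.

€1,067.58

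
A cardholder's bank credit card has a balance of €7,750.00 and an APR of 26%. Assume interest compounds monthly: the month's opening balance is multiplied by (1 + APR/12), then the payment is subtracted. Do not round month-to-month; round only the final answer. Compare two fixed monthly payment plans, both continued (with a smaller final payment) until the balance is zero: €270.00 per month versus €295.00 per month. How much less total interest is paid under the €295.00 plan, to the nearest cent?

€661.64

Monthly rate r = 26%/12 = 2.16667% = 0.0216667.
At €270.00/mo: n = ⌈−ln(1 − rB₀/P)/ln(1+r)⌉ = 46 payments (last €102.01); total interest = total paid − €7,750.00 = €4,502.01.
At €295.00/mo: 40 payments (last €85.37); total interest €3,840.37.
Interest saved = €4,502.01 − €3,840.37 = €661.64.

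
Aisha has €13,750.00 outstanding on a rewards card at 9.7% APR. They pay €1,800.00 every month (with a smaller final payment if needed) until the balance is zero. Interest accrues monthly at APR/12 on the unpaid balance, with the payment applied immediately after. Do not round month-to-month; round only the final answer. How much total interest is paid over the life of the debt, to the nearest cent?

€500.68

Monthly rate r = 9.7%/12 = 0.808333% = 0.00808333.
Payoff takes n = ⌈−ln(1 − rB₀/P)/ln(1+r)⌉ = ⌈7.917⌉ = 8 payments; the last is €1,650.68.
Total paid = 7·€1,800.00 + €1,650.68 = €14,250.68.
Total interest = total paid − principal = €14,250.68 − €13,750.00 = €500.68.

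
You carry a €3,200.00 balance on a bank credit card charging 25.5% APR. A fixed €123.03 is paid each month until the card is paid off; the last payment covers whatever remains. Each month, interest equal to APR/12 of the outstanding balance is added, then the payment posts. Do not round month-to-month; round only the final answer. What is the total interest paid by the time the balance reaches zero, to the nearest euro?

€1,508

Monthly rate r = 25.5%/12 = 2.125% = 0.02125.
Payoff takes n = ⌈−ln(1 − rB₀/P)/ln(1+r)⌉ = ⌈38.262⌉ = 39 payments; the last is €32.49.
Total paid = 38·€123.03 + €32.49 = €4,707.63.
Total interest = total paid − principal = €4,707.63 − €3,200.00 = €1,507.63.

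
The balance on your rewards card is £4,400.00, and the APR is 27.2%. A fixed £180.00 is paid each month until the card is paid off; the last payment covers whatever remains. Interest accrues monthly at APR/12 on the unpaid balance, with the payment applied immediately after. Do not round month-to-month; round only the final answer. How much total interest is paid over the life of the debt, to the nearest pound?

Monthly rate r = 27.2%/12 = 2.26667% = 0.0226667.
Payoff takes n = ⌈−ln(1 − rB₀/P)/ln(1+r)⌉ = ⌈36.032⌉ = 37 payments; the last is £5.79.
Total paid = 36·£180.00 + £5.79 = £6,485.79.
Total interest = total paid − principal = £6,485.79 − £4,400.00 = £2,085.79.

£2,086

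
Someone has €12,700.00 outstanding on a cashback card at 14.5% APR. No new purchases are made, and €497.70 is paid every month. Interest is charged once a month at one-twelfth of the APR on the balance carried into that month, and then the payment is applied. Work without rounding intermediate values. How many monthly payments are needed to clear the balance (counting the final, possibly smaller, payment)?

Monthly rate r = 14.5%/12 = 1.20833% = 0.0120833.
Recurrence: B ← B·(1+r) − €497.70.
Month 1: interest €153.46; balance after payment €12,355.76.
Month 2: interest €149.30; balance after payment €12,007.36.
Closed form: n = −ln(1 − rB₀/P)/ln(1+r) = −ln(0.69166)/ln(1.01208) ≈ 30.693, so the balance reaches zero during payment 31.

31 months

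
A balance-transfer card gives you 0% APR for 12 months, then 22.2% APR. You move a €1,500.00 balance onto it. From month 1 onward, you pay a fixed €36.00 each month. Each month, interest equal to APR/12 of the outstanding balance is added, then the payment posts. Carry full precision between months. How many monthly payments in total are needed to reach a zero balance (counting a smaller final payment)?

56 months

Promo months 1–12 at r₀ = 0%/12 = 0; months 13+ at r₁ = 22.2%/12 = 0.0185.
After month 12 (no interest yet): B = €1,500.00 − 12·€36.00 = €1,068.00.
Then at r₁ with €36.00/mo: n₂ = −ln(1 − r₁·B/P)/ln(1+r₁) ≈ 43.42 → 44 more payments.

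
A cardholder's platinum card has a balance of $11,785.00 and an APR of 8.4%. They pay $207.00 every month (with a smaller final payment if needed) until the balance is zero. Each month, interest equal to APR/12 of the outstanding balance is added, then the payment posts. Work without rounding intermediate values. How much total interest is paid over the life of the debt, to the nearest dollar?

Monthly rate r = 8.4%/12 = 0.7% = 0.007.
Payoff takes n = ⌈−ln(1 − rB₀/P)/ln(1+r)⌉ = ⌈72.879⌉ = 73 payments; the last is $181.95.
Total paid = 72·$207.00 + $181.95 = $15,085.95.
Total interest = total paid − principal = $15,085.95 − $11,785.00 = $3,300.95.

$3,301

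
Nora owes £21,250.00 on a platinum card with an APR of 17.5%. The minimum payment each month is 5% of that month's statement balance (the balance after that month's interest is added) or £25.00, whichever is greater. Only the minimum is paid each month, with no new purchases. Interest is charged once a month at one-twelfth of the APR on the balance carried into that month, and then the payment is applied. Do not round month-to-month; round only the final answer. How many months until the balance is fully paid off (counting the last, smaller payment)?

Monthly rate r = 17.5%/12 = 1.45833% = 0.0145833.
While 5% of the post-interest balance exceeds £25.00, each month B ← (B·(1+r))·(1 − 0.05), i.e. B shrinks by the factor (1+r)·0.95 = 0.96385.
This holds for months 1–103. Entering month 104 the balance is £479.21; 5% of the post-interest balance is now below £25.00, so the flat £25.00 minimum applies from here.
From month 104 a fixed £25.00 at rate r clears £479.21 in 23 more payments. Total: 103 + 23 = 126 months.

126 months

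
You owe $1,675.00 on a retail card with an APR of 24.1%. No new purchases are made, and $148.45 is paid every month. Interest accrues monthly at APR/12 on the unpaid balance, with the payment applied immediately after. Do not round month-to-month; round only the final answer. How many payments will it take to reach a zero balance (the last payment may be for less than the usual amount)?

Monthly rate r = 24.1%/12 = 2.00833% = 0.0200833.
Recurrence: B ← B·(1+r) − $148.45.
Month 1: interest $33.64; balance after payment $1,560.19.
Month 2: interest $31.33; balance after payment $1,443.07.
Closed form: n = −ln(1 − rB₀/P)/ln(1+r) = −ln(0.77339)/ln(1.02008) ≈ 12.923, so the balance reaches zero during payment 13.

13 months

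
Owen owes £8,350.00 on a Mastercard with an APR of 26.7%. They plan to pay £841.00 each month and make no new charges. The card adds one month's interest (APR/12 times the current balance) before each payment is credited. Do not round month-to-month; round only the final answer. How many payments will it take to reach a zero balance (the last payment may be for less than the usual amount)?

Monthly rate r = 26.7%/12 = 2.225% = 0.02225.
Recurrence: B ← B·(1+r) − £841.00.
Month 1: interest £185.79; balance after payment £7,694.79.
Month 2: interest £171.21; balance after payment £7,025.00.
Closed form: n = −ln(1 − rB₀/P)/ln(1+r) = −ln(0.77909)/ln(1.02225) ≈ 11.344, so the balance reaches zero during payment 12.

12 months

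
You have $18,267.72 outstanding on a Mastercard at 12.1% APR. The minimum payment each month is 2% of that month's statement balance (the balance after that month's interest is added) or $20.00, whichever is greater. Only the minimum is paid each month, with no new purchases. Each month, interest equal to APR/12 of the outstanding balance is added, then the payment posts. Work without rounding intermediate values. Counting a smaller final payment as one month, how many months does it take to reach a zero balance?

Monthly rate r = 12.1%/12 = 1.00833% = 0.0100833.
While 2% of the post-interest balance exceeds $20.00, each month B ← (B·(1+r))·(1 − 0.02), i.e. B shrinks by the factor (1+r)·0.98 = 0.98988.
This holds for months 1–287. Entering month 288 the balance is $986.47; 2% of the post-interest balance is now below $20.00, so the flat $20.00 minimum applies from here.
From month 288 a fixed $20.00 at rate r clears $986.47 in 69 more payments. Total: 287 + 69 = 356 months.

356 months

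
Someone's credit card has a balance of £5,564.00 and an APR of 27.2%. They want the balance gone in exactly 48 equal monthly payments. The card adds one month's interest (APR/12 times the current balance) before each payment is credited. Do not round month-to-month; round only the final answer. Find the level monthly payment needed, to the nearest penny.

Monthly rate r = 27.2%/12 = 2.26667% = 0.0226667.
Level-payment amortization: P = B₀·r / (1 − (1+r)^(−n)) = 5564.00·0.0226667 / (1 − 1.02267^(−48)).
Denominator 1 − (1+r)^(−48) = 0.658993095.
P = 126.117 / 0.658993095 ≈ 191.38.

£191.38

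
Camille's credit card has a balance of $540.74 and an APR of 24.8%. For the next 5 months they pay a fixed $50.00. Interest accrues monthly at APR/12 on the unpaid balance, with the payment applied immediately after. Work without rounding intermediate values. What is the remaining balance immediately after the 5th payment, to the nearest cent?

Monthly rate r = 24.8%/12 = 2.06667% = 0.0206667.
Each month: B ← B·(1+r) − $50.00.
Month 1: interest $11.18; balance after payment $501.92.
Month 2: interest $10.37; balance after payment $462.29.
Month 3: interest $9.55; balance after payment $421.84.
Month 4: interest $8.72; balance after payment $380.56.
Month 5: interest $7.86; balance after payment $338.43.

$338.43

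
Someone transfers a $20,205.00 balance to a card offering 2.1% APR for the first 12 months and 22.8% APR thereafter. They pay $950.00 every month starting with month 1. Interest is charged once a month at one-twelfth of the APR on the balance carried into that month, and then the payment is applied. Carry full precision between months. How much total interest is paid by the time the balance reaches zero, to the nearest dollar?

Promo months 1–12 at r₀ = 2.1%/12 = 0.00175; months 13+ at r₁ = 22.8%/12 = 0.019.
After month 12: iterate B ← B·(1+r₀) − $950.00 for 12 months → $9,123.05.
Then at r₁ with $950.00/mo: n₂ = −ln(1 − r₁·B/P)/ln(1+r₁) ≈ 10.70 → 11 more payments.
Total paid = 22·$950.00 + $670.08 = $21,570.08; interest = $21,570.08 − $20,205.00 = $1,365.08.

$1,365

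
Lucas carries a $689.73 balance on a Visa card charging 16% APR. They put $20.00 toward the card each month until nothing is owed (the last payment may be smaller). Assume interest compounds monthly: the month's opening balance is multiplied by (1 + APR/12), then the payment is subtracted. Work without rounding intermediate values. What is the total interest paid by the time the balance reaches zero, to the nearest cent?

$240.23

Monthly rate r = 16%/12 = 1.33333% = 0.0133333.
Payoff takes n = ⌈−ln(1 − rB₀/P)/ln(1+r)⌉ = ⌈46.496⌉ = 47 payments; the last is $9.96.
Total paid = 46·$20.00 + $9.96 = $929.96.
Total interest = total paid − principal = $929.96 − $689.73 = $240.23.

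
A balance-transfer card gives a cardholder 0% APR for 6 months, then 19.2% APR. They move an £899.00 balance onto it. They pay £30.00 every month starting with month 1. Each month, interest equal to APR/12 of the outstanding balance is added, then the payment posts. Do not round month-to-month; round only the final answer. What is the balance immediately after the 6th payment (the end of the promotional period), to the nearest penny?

Promo months 1–6 at r₀ = 0%/12 = 0; months 7+ at r₁ = 19.2%/12 = 0.016.
After month 6 (no interest yet): B = £899.00 − 6·£30.00 = £719.00.

£719.00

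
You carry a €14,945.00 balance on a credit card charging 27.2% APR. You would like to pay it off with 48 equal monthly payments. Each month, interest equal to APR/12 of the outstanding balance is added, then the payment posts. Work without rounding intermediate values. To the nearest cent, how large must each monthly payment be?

Monthly rate r = 27.2%/12 = 2.26667% = 0.0226667.
Level-payment amortization: P = B₀·r / (1 − (1+r)^(−n)) = 14945.00·0.0226667 / (1 − 1.02267^(−48)).
Denominator 1 − (1+r)^(−48) = 0.658993095.
P = 338.753 / 0.658993095 ≈ 514.05.

€514.05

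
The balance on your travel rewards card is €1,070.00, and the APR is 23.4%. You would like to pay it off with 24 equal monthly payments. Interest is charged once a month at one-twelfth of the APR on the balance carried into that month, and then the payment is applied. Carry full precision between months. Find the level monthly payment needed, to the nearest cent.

Monthly rate r = 23.4%/12 = 1.95% = 0.0195.
Level-payment amortization: P = B₀·r / (1 − (1+r)^(−n)) = 1070.00·0.0195 / (1 − 1.0195^(−24)).
Denominator 1 − (1+r)^(−24) = 0.370919132.
P = 20.865 / 0.370919132 ≈ 56.25.

€56.25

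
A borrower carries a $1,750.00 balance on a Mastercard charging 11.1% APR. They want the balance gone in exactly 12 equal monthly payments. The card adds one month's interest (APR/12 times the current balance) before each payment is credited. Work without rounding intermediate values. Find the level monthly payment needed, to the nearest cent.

$154.75

Monthly rate r = 11.1%/12 = 0.925% = 0.00925.
Level-payment amortization: P = B₀·r / (1 − (1+r)^(−n)) = 1750.00·0.00925 / (1 − 1.00925^(−12)).
Denominator 1 − (1+r)^(−12) = 0.104604509.
P = 16.1875 / 0.104604509 ≈ 154.75.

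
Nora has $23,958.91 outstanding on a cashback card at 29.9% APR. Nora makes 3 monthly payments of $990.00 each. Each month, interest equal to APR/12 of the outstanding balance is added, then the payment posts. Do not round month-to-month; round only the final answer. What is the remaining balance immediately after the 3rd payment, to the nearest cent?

Monthly rate r = 29.9%/12 = 2.49167% = 0.0249167.
Each month: B ← B·(1+r) − $990.00.
Month 1: interest $596.98; balance after payment $23,565.89.
Month 2: interest $587.18; balance after payment $23,163.07.
Month 3: interest $577.15; balance after payment $22,750.22.

$22,750.22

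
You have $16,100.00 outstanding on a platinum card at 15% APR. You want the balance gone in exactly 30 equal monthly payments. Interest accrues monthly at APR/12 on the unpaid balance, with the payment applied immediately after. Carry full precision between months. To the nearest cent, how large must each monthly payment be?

$646.87

Monthly rate r = 15%/12 = 1.25% = 0.0125.
Level-payment amortization: P = B₀·r / (1 − (1+r)^(−n)) = 16100.00·0.0125 / (1 − 1.0125^(−30)).
Denominator 1 − (1+r)^(−30) = 0.311111328.
P = 201.25 / 0.311111328 ≈ 646.87.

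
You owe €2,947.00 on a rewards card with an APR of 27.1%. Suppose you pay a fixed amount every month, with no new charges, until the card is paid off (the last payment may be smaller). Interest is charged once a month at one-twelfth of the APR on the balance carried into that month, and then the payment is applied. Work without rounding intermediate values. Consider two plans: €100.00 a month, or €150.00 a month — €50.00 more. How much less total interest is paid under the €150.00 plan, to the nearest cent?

€965.03

Monthly rate r = 27.1%/12 = 2.25833% = 0.0225833.
At €100.00/mo: n = ⌈−ln(1 − rB₀/P)/ln(1+r)⌉ = 50 payments (last €4.24); total interest = total paid − €2,947.00 = €1,957.24.
At €150.00/mo: 27 payments (last €39.21); total interest €992.21.
Interest saved = €1,957.24 − €992.21 = €965.03.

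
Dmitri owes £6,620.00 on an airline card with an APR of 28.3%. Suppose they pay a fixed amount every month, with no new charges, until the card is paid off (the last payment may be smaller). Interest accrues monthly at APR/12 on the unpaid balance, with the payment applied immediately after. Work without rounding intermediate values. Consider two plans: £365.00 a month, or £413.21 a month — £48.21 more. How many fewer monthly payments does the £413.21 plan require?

Monthly rate r = 28.3%/12 = 2.35833% = 0.0235833.
At £365.00/mo: n = ⌈−ln(1 − rB₀/P)/ln(1+r)⌉ = 24 payments (last £345.12); total interest = total paid − £6,620.00 = £2,120.12.
At £413.21/mo: 21 payments (last £149.05); total interest £1,793.25.
Payments saved = 24 − 21 = 3.

3 fewer payments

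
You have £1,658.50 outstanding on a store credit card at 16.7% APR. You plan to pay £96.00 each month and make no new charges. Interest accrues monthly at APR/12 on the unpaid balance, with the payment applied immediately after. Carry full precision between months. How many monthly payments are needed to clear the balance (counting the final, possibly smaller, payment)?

Monthly rate r = 16.7%/12 = 1.39167% = 0.0139167.
Recurrence: B ← B·(1+r) − £96.00.
Month 1: interest £23.08; balance after payment £1,585.58.
Month 2: interest £22.07; balance after payment £1,511.65.
Closed form: n = −ln(1 − rB₀/P)/ln(1+r) = −ln(0.75958)/ln(1.01392) ≈ 19.897, so the balance reaches zero during payment 20.

20 months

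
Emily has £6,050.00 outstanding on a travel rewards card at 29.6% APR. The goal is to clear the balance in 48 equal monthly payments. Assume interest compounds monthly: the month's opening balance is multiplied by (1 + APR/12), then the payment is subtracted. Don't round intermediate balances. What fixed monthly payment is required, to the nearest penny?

£216.43

Monthly rate r = 29.6%/12 = 2.46667% = 0.0246667.
Level-payment amortization: P = B₀·r / (1 − (1+r)^(−n)) = 6050.00·0.0246667 / (1 − 1.02467^(−48)).
Denominator 1 − (1+r)^(−48) = 0.689519167.
P = 149.233 / 0.689519167 ≈ 216.43.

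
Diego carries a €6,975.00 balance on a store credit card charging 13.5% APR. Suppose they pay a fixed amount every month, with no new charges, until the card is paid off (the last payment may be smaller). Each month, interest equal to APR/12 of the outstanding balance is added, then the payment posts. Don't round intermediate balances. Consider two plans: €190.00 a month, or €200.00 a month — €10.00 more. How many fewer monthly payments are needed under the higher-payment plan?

Monthly rate r = 13.5%/12 = 1.125% = 0.01125.
At €190.00/mo: n = ⌈−ln(1 − rB₀/P)/ln(1+r)⌉ = 48 payments (last €117.80); total interest = total paid − €6,975.00 = €2,072.80.
At €200.00/mo: 45 payments (last €105.93); total interest €1,930.93.
Payments saved = 48 − 45 = 3.

3 fewer payments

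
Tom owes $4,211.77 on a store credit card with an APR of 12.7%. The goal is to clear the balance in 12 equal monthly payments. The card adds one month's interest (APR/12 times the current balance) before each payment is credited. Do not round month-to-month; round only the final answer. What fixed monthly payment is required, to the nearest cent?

$375.59

Monthly rate r = 12.7%/12 = 1.05833% = 0.0105833.
Level-payment amortization: P = B₀·r / (1 − (1+r)^(−n)) = 4211.77·0.0105833 / (1 − 1.01058^(−12)).
Denominator 1 − (1+r)^(−12) = 0.118678385.
P = 44.5746 / 0.118678385 ≈ 375.59.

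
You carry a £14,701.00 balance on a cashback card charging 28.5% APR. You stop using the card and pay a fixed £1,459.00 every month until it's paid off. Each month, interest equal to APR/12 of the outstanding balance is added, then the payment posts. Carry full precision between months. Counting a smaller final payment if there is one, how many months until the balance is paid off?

Monthly rate r = 28.5%/12 = 2.375% = 0.02375.
Recurrence: B ← B·(1+r) − £1,459.00.
Month 1: interest £349.15; balance after payment £13,591.15.
Month 2: interest £322.79; balance after payment £12,454.94.
Closed form: n = −ln(1 − rB₀/P)/ln(1+r) = −ln(0.76069)/ln(1.02375) ≈ 11.653, so the balance reaches zero during payment 12.

12 months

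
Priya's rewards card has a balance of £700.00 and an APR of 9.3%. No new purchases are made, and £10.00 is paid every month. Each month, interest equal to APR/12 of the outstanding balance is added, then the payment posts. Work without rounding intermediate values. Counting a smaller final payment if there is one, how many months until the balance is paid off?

102 payments

Monthly rate r = 9.3%/12 = 0.775% = 0.00775.
Recurrence: B ← B·(1+r) − £10.00.
Month 1: interest £5.43; balance after payment £695.42.
Month 2: interest £5.39; balance after payment £690.81.
Closed form: n = −ln(1 − rB₀/P)/ln(1+r) = −ln(0.4575)/ln(1.00775) ≈ 101.291, so the balance reaches zero during payment 102.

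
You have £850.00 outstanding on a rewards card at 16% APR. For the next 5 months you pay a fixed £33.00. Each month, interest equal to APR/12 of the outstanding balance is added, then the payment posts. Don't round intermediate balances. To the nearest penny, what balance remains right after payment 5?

£738.74

Monthly rate r = 16%/12 = 1.33333% = 0.0133333.
Each month: B ← B·(1+r) − £33.00.
Month 1: interest £11.33; balance after payment £828.33.
Month 2: interest £11.04; balance after payment £806.38.
Month 3: interest £10.75; balance after payment £784.13.
Month 4: interest £10.46; balance after payment £761.58.
Month 5: interest £10.15; balance after payment £738.74.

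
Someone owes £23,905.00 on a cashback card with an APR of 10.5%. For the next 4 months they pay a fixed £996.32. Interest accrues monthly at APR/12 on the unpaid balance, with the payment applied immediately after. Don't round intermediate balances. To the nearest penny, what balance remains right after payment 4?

Monthly rate r = 10.5%/12 = 0.875% = 0.00875.
Each month: B ← B·(1+r) − £996.32.
Month 1: interest £209.17; balance after payment £23,117.85.
Month 2: interest £202.28; balance after payment £22,323.81.
Month 3: interest £195.33; balance after payment £21,522.82.
Month 4: interest £188.32; balance after payment £20,714.83.

£20,714.83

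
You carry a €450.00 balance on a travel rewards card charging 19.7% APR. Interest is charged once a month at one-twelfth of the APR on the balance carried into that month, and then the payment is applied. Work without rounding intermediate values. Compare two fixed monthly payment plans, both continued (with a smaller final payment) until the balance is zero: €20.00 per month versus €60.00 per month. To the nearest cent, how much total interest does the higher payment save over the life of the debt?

€82.14

Monthly rate r = 19.7%/12 = 1.64167% = 0.0164167.
At €20.00/mo: n = ⌈−ln(1 − rB₀/P)/ln(1+r)⌉ = 29 payments (last €6.31); total interest = total paid − €450.00 = €116.31.
At €60.00/mo: 9 payments (last €4.17); total interest €34.17.
Interest saved = €116.31 − €34.17 = €82.14.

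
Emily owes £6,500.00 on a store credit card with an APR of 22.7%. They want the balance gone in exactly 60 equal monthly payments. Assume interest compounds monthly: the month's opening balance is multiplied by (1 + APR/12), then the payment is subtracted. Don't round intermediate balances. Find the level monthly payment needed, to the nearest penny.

Monthly rate r = 22.7%/12 = 1.89167% = 0.0189167.
Level-payment amortization: P = B₀·r / (1 − (1+r)^(−n)) = 6500.00·0.0189167 / (1 − 1.01892^(−60)).
Denominator 1 − (1+r)^(−60) = 0.675152125.
P = 122.958 / 0.675152125 ≈ 182.12.

£182.12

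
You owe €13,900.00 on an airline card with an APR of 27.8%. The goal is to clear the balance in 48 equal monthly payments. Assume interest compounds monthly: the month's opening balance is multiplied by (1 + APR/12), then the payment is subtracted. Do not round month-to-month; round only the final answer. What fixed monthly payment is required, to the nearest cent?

Monthly rate r = 27.8%/12 = 2.31667% = 0.0231667.
Level-payment amortization: P = B₀·r / (1 − (1+r)^(−n)) = 13900.00·0.0231667 / (1 − 1.02317^(−48)).
Denominator 1 − (1+r)^(−48) = 0.66690078.
P = 322.017 / 0.66690078 ≈ 482.86.

€482.86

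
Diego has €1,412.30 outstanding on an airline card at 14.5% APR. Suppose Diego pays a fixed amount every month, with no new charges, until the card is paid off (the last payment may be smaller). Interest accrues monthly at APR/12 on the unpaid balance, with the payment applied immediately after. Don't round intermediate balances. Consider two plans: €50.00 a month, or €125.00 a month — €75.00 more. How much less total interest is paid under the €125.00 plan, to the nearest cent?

Monthly rate r = 14.5%/12 = 1.20833% = 0.0120833.
At €50.00/mo: n = ⌈−ln(1 − rB₀/P)/ln(1+r)⌉ = 35 payments (last €38.04); total interest = total paid − €1,412.30 = €325.74.
At €125.00/mo: 13 payments (last €27.77); total interest €115.47.
Interest saved = €325.74 − €115.47 = €210.27.

€210.27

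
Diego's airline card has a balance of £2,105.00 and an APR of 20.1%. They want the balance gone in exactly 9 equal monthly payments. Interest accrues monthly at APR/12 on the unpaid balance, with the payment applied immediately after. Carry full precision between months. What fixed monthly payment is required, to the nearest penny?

£253.91

Monthly rate r = 20.1%/12 = 1.675% = 0.01675.
Level-payment amortization: P = B₀·r / (1 − (1+r)^(−n)) = 2105.00·0.01675 / (1 − 1.01675^(−9)).
Denominator 1 − (1+r)^(−9) = 0.138862761.
P = 35.2587 / 0.138862761 ≈ 253.91.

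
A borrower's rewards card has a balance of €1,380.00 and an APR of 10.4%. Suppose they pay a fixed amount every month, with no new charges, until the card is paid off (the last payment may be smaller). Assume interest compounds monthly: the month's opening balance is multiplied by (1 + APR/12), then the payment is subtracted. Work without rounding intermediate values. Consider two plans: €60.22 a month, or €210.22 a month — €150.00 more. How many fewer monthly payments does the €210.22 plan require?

Monthly rate r = 10.4%/12 = 0.866667% = 0.00866667.
At €60.22/mo: n = ⌈−ln(1 − rB₀/P)/ln(1+r)⌉ = 26 payments (last €39.61); total interest = total paid − €1,380.00 = €165.11.
At €210.22/mo: 7 payments (last €165.79); total interest €47.11.
Payments saved = 26 − 7 = 19.

19 fewer payments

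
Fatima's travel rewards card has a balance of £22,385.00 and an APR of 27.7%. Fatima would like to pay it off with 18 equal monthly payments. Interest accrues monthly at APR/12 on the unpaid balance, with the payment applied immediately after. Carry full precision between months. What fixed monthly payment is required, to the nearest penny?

Monthly rate r = 27.7%/12 = 2.30833% = 0.0230833.
Level-payment amortization: P = B₀·r / (1 − (1+r)^(−n)) = 22385.00·0.0230833 / (1 − 1.02308^(−18)).
Denominator 1 − (1+r)^(−18) = 0.336865193.
P = 516.72 / 0.336865193 ≈ 1533.91.

£1,533.91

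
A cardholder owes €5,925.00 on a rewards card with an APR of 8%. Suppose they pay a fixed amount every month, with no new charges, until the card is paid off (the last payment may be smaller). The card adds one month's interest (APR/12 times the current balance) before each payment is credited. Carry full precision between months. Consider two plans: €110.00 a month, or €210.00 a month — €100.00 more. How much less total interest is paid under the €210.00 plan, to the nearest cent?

€779.03

Monthly rate r = 8%/12 = 0.666667% = 0.00666667.
At €110.00/mo: n = ⌈−ln(1 − rB₀/P)/ln(1+r)⌉ = 67 payments (last €104.77); total interest = total paid − €5,925.00 = €1,439.77.
At €210.00/mo: 32 payments (last €75.74); total interest €660.74.
Interest saved = €1,439.77 − €660.74 = €779.03.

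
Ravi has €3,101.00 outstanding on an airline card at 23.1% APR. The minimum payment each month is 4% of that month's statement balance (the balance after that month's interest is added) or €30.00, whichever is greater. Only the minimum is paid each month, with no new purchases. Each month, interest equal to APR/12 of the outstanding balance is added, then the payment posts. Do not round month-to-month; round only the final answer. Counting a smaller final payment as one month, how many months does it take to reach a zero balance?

Monthly rate r = 23.1%/12 = 1.925% = 0.01925.
While 4% of the post-interest balance exceeds €30.00, each month B ← (B·(1+r))·(1 − 0.04), i.e. B shrinks by the factor (1+r)·0.96 = 0.97848.
This holds for months 1–67. Entering month 68 the balance is €721.91; 4% of the post-interest balance is now below €30.00, so the flat €30.00 minimum applies from here.
From month 68 a fixed €30.00 at rate r clears €721.91 in 33 more payments. Total: 67 + 33 = 100 months.

100 months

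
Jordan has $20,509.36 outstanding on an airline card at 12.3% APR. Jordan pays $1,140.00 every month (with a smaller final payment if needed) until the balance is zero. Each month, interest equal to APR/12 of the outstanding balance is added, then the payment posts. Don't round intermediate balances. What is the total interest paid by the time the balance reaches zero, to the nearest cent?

Monthly rate r = 12.3%/12 = 1.025% = 0.01025.
Payoff takes n = ⌈−ln(1 − rB₀/P)/ln(1+r)⌉ = ⌈19.988⌉ = 20 payments; the last is $1,126.66.
Total paid = 19·$1,140.00 + $1,126.66 = $22,786.66.
Total interest = total paid − principal = $22,786.66 − $20,509.36 = $2,277.30.

$2,277.30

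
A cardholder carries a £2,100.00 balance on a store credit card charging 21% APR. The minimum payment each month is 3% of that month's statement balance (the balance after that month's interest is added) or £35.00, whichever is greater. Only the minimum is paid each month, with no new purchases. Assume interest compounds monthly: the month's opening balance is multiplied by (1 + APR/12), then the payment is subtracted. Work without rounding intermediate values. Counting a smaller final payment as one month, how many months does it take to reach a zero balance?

96 months

Monthly rate r = 21%/12 = 1.75% = 0.0175.
While 3% of the post-interest balance exceeds £35.00, each month B ← (B·(1+r))·(1 − 0.03), i.e. B shrinks by the factor (1+r)·0.97 = 0.98698.
This holds for months 1–47. Entering month 48 the balance is £1,133.99; 3% of the post-interest balance is now below £35.00, so the flat £35.00 minimum applies from here.
From month 48 a fixed £35.00 at rate r clears £1,133.99 in 49 more payments. Total: 47 + 49 = 96 months.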